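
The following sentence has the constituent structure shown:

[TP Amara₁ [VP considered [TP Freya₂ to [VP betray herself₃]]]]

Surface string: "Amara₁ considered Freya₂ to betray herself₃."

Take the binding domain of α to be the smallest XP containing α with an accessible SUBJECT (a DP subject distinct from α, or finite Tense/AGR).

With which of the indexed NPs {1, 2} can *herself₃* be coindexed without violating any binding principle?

*herself* is an anaphor, so Principle A applies: it must be bound in its binding domain.
Binding domain of *herself₃*: the embedded TP, whose subject is Freya₂.
*Amara₁* c-commands the anaphor but is outside its binding domain → cannot satisfy Principle A.
*Freya₂* c-commands the anaphor within its binding domain → licit binder.

{2}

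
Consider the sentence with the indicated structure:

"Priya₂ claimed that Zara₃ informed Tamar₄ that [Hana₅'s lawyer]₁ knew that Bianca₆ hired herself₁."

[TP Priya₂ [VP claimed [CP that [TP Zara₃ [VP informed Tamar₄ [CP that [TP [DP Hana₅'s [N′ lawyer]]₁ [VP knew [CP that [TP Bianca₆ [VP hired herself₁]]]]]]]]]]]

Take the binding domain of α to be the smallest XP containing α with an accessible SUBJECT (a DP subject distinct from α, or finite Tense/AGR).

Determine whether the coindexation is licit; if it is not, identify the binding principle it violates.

The two coindexed NPs are *[Hana₅'s lawyer]₁* and *herself₁*.
*herself₁* is an anaphor. Principle A requires it to be bound within its binding domain — the embedded TP, whose subject is Bianca₆.
Within that domain it is c-commanded by *Bianca₆*, which does not share its index.
*[Hana₅'s lawyer]₁* does c-command the anaphor, but from outside its binding domain.
The anaphor is unbound in its domain → Principle A violation.

Principle A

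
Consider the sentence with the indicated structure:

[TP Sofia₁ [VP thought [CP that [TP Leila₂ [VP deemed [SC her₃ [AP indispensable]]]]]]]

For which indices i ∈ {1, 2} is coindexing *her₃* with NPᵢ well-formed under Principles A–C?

{1}

*her* is a pronoun, so Principle B applies: it must be free in its binding domain.
Binding domain of *her₃*: the embedded TP, whose subject is Leila₂.
*Sofia₁* c-commands the pronoun but from outside its binding domain, and is not c-commanded by it → coindexation permitted.
*Leila₂* c-commands the pronoun within its binding domain → coindexation would violate Principle B.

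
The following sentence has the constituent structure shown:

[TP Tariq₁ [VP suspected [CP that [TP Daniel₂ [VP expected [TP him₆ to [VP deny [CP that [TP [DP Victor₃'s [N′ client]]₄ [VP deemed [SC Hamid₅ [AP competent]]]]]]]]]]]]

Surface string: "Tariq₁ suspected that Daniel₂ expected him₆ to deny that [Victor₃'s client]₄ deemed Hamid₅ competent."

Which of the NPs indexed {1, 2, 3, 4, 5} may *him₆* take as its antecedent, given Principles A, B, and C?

*him* is a pronoun, so Principle B applies: it must be free in its binding domain.
Binding domain of *him₆*: the embedded TP, whose subject is Daniel₂.
*Tariq₁* c-commands the pronoun but from outside its binding domain, and is not c-commanded by it → coindexation permitted.
*Daniel₂* c-commands the pronoun within its binding domain → coindexation would violate Principle B.
*Victor₃*: the pronoun c-commands this R-expression → coindexation would violate Principle C on *Victor₃*.
*[Victor₃'s client]₄*: the pronoun c-commands this R-expression → coindexation would violate Principle C on *[Victor₃'s client]₄*.
*Hamid₅*: the pronoun c-commands this R-expression → coindexation would violate Principle C on *Hamid₅*.

{1}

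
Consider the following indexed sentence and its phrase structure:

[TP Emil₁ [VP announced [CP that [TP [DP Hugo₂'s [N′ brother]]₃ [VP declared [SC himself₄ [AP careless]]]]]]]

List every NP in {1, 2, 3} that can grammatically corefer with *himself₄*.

{3}

*himself* is an anaphor, so Principle A applies: it must be bound in its binding domain.
Binding domain of *himself₄*: the embedded TP, whose subject is [Hugo₂'s brother]₃.
*Emil₁* c-commands the anaphor but is outside its binding domain → cannot satisfy Principle A.
*Hugo₂* does not c-command the anaphor → cannot bind it.
*[Hugo₂'s brother]₃* c-commands the anaphor within its binding domain → licit binder.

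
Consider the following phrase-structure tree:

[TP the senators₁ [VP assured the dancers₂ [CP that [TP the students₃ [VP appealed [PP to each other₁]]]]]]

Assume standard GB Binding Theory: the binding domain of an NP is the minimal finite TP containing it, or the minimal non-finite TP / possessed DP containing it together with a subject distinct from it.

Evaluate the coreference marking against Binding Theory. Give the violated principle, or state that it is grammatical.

The two coindexed NPs are *the senators₁* and *each other₁*.
*each other₁* is an anaphor. Principle A requires it to be bound within its binding domain — the embedded TP, whose subject is the students₃.
Within that domain it is c-commanded by *the students₃*, which does not share its index.
*the senators₁* does c-command the anaphor, but from outside its binding domain.
The anaphor is unbound in its domain → Principle A violation.

Principle A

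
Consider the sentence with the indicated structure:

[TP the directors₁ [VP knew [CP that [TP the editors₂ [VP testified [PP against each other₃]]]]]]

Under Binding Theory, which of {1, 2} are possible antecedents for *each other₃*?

*each other* is an anaphor, so Principle A applies: it must be bound in its binding domain.
Binding domain of *each other₃*: the embedded TP, whose subject is the editors₂.
*the directors₁* c-commands the anaphor but is outside its binding domain → cannot satisfy Principle A.
*the editors₂* c-commands the anaphor within its binding domain → licit binder.

{2}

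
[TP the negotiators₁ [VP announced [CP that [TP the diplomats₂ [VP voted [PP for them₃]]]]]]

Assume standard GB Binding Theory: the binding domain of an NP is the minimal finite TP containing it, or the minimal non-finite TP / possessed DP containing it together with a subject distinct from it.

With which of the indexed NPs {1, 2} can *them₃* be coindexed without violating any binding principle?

*them* is a pronoun, so Principle B applies: it must be free in its binding domain.
Binding domain of *them₃*: the embedded TP, whose subject is the diplomats₂.
*the negotiators₁* c-commands the pronoun but from outside its binding domain, and is not c-commanded by it → coindexation permitted.
*the diplomats₂* c-commands the pronoun within its binding domain → coindexation would violate Principle B.

{1}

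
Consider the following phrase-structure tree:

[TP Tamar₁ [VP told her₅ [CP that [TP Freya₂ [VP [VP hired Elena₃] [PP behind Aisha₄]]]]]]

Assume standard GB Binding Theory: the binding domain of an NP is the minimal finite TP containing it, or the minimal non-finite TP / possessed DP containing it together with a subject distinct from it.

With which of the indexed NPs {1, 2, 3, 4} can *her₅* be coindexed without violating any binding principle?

none

*her* is a pronoun, so Principle B applies: it must be free in its binding domain.
Binding domain of *her₅*: the matrix TP, whose subject is Tamar₁.
*Tamar₁* c-commands the pronoun within its binding domain → coindexation would violate Principle B.
*Freya₂*: the pronoun c-commands this R-expression → coindexation would violate Principle C on *Freya₂*.
*Elena₃*: the pronoun c-commands this R-expression → coindexation would violate Principle C on *Elena₃*.
*Aisha₄*: the pronoun c-commands this R-expression → coindexation would violate Principle C on *Aisha₄*.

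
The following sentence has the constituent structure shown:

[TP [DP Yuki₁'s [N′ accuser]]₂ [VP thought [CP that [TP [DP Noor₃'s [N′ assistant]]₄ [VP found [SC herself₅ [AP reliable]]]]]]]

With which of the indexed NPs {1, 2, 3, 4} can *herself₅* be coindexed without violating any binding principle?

{4}

*herself* is an anaphor, so Principle A applies: it must be bound in its binding domain.
Binding domain of *herself₅*: the embedded TP, whose subject is [Noor₃'s assistant]₄.
*Yuki₁* does not c-command the anaphor → cannot bind it.
*[Yuki₁'s accuser]₂* c-commands the anaphor but is outside its binding domain → cannot satisfy Principle A.
*Noor₃* does not c-command the anaphor → cannot bind it.
*[Noor₃'s assistant]₄* c-commands the anaphor within its binding domain → licit binder.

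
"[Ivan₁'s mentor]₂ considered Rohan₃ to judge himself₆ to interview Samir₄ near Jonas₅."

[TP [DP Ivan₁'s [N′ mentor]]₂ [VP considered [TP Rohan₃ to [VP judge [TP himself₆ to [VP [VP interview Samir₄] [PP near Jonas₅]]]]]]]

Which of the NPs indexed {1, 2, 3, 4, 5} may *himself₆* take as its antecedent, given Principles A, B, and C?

*himself* is an anaphor, so Principle A applies: it must be bound in its binding domain.
Binding domain of *himself₆*: the embedded TP, whose subject is Rohan₃.
*Ivan₁* does not c-command the anaphor → cannot bind it.
*[Ivan₁'s mentor]₂* c-commands the anaphor but is outside its binding domain → cannot satisfy Principle A.
*Rohan₃* c-commands the anaphor within its binding domain → licit binder.
*Samir₄* does not c-command the anaphor → cannot bind it.
*Jonas₅* does not c-command the anaphor → cannot bind it.

{3}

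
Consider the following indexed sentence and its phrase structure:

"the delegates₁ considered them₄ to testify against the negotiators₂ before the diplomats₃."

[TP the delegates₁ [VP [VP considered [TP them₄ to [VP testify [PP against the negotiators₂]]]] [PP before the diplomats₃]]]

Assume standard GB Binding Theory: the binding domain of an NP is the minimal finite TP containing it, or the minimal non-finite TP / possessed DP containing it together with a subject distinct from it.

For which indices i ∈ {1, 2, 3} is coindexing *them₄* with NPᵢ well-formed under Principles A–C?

{3}

*them* is a pronoun, so Principle B applies: it must be free in its binding domain.
Binding domain of *them₄*: the matrix TP, whose subject is the delegates₁.
*the delegates₁* c-commands the pronoun within its binding domain → coindexation would violate Principle B.
*the negotiators₂*: the pronoun c-commands this R-expression → coindexation would violate Principle C on *the negotiators₂*.
*the diplomats₃* and the pronoun do not c-command one another → neither Principle B nor Principle C is at stake; coindexation permitted.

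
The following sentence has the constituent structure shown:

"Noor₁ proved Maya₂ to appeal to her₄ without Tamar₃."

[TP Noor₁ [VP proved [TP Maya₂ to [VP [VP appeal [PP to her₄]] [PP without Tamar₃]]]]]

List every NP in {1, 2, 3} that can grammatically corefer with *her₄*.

{1, 3}

*her* is a pronoun, so Principle B applies: it must be free in its binding domain.
Binding domain of *her₄*: the embedded TP, whose subject is Maya₂.
*Noor₁* c-commands the pronoun but from outside its binding domain, and is not c-commanded by it → coindexation permitted.
*Maya₂* c-commands the pronoun within its binding domain → coindexation would violate Principle B.
*Tamar₃* and the pronoun do not c-command one another → neither Principle B nor Principle C is at stake; coindexation permitted.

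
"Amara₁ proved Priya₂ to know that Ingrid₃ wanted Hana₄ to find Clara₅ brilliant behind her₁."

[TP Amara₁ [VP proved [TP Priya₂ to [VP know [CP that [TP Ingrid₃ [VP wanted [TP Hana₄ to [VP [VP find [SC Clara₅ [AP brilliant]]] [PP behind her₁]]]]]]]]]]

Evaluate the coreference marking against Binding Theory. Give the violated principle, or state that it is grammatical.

grammatical

The two coindexed NPs are *Amara₁* and *her₁*.
*her₁* is a pronoun; its binding domain is the embedded TP, whose subject is Hana₄. Within that domain it is c-commanded only by *Hana₄*, which carries a different index — the pronoun is free locally, so Principle B holds.
*Amara₁* is an R-expression; *her₁* does not c-command it, and no other NP shares its index, so Principle C is satisfied.
All principles are respected.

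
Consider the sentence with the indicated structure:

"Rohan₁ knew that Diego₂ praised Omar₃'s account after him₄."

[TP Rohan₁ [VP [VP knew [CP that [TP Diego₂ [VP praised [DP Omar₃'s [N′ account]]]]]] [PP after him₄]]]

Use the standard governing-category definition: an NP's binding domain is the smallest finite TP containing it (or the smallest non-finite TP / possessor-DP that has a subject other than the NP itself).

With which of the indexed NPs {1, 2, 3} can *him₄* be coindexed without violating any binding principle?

{2, 3}

*him* is a pronoun, so Principle B applies: it must be free in its binding domain.
Binding domain of *him₄*: the matrix TP, whose subject is Rohan₁.
*Rohan₁* c-commands the pronoun within its binding domain → coindexation would violate Principle B.
*Diego₂* and the pronoun do not c-command one another → neither Principle B nor Principle C is at stake; coindexation permitted.
*Omar₃* and the pronoun do not c-command one another → neither Principle B nor Principle C is at stake; coindexation permitted.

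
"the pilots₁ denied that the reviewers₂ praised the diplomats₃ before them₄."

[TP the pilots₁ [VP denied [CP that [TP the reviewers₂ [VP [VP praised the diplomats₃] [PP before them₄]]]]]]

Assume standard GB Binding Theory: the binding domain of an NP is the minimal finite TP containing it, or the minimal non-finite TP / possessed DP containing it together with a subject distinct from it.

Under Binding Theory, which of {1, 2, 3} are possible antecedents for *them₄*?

{1, 3}

*them* is a pronoun, so Principle B applies: it must be free in its binding domain.
Binding domain of *them₄*: the embedded TP, whose subject is the reviewers₂.
*the pilots₁* c-commands the pronoun but from outside its binding domain, and is not c-commanded by it → coindexation permitted.
*the reviewers₂* c-commands the pronoun within its binding domain → coindexation would violate Principle B.
*the diplomats₃* and the pronoun do not c-command one another → neither Principle B nor Principle C is at stake; coindexation permitted.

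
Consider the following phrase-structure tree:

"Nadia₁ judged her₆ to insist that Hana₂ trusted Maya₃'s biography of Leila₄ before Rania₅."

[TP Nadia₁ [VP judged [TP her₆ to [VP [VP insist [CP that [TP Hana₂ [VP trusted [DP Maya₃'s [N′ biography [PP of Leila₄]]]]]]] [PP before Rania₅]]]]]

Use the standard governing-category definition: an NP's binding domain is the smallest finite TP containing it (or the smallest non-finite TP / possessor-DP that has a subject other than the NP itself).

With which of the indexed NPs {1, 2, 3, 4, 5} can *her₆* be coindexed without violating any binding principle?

*her* is a pronoun, so Principle B applies: it must be free in its binding domain.
Binding domain of *her₆*: the matrix TP, whose subject is Nadia₁.
*Nadia₁* c-commands the pronoun within its binding domain → coindexation would violate Principle B.
*Hana₂*: the pronoun c-commands this R-expression → coindexation would violate Principle C on *Hana₂*.
*Maya₃*: the pronoun c-commands this R-expression → coindexation would violate Principle C on *Maya₃*.
*Leila₄*: the pronoun c-commands this R-expression → coindexation would violate Principle C on *Leila₄*.
*Rania₅*: the pronoun c-commands this R-expression → coindexation would violate Principle C on *Rania₅*.

none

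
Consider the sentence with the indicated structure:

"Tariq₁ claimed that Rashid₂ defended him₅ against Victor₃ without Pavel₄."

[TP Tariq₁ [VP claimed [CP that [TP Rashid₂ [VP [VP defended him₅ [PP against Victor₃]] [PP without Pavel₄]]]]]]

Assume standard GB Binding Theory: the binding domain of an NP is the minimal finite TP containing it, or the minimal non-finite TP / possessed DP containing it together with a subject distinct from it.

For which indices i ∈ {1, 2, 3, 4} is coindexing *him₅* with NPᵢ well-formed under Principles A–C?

*him* is a pronoun, so Principle B applies: it must be free in its binding domain.
Binding domain of *him₅*: the embedded TP, whose subject is Rashid₂.
*Tariq₁* c-commands the pronoun but from outside its binding domain, and is not c-commanded by it → coindexation permitted.
*Rashid₂* c-commands the pronoun within its binding domain → coindexation would violate Principle B.
*Victor₃*: the pronoun c-commands this R-expression → coindexation would violate Principle C on *Victor₃*.
*Pavel₄* and the pronoun do not c-command one another → neither Principle B nor Principle C is at stake; coindexation permitted.

{1, 4}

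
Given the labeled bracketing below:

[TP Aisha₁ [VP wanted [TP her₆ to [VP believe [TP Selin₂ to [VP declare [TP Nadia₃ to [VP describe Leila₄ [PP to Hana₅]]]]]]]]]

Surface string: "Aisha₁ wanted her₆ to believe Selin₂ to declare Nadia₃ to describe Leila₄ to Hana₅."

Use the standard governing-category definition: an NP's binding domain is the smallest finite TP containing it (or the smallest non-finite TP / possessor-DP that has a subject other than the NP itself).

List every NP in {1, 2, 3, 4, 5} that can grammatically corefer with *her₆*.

*her* is a pronoun, so Principle B applies: it must be free in its binding domain.
Binding domain of *her₆*: the matrix TP, whose subject is Aisha₁.
*Aisha₁* c-commands the pronoun within its binding domain → coindexation would violate Principle B.
*Selin₂*: the pronoun c-commands this R-expression → coindexation would violate Principle C on *Selin₂*.
*Nadia₃*: the pronoun c-commands this R-expression → coindexation would violate Principle C on *Nadia₃*.
*Leila₄*: the pronoun c-commands this R-expression → coindexation would violate Principle C on *Leila₄*.
*Hana₅*: the pronoun c-commands this R-expression → coindexation would violate Principle C on *Hana₅*.

none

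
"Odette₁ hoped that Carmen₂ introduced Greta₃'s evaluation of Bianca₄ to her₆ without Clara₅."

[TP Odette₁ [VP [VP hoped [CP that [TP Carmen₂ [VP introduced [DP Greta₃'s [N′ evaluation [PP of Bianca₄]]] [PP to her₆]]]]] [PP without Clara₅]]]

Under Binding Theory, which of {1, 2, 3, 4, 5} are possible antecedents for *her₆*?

*her* is a pronoun, so Principle B applies: it must be free in its binding domain.
Binding domain of *her₆*: the embedded TP, whose subject is Carmen₂.
*Odette₁* c-commands the pronoun but from outside its binding domain, and is not c-commanded by it → coindexation permitted.
*Carmen₂* c-commands the pronoun within its binding domain → coindexation would violate Principle B.
*Greta₃* and the pronoun do not c-command one another → neither Principle B nor Principle C is at stake; coindexation permitted.
*Bianca₄* and the pronoun do not c-command one another → neither Principle B nor Principle C is at stake; coindexation permitted.
*Clara₅* and the pronoun do not c-command one another → neither Principle B nor Principle C is at stake; coindexation permitted.

{1, 3, 4, 5}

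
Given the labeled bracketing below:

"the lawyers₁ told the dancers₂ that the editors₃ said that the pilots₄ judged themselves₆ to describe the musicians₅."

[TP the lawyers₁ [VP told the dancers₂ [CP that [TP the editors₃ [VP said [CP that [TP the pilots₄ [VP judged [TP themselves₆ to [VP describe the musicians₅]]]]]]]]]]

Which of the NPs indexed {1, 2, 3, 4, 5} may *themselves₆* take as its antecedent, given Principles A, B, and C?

*themselves* is an anaphor, so Principle A applies: it must be bound in its binding domain.
Binding domain of *themselves₆*: the embedded TP, whose subject is the pilots₄.
*the lawyers₁* c-commands the anaphor but is outside its binding domain → cannot satisfy Principle A.
*the dancers₂* c-commands the anaphor but is outside its binding domain → cannot satisfy Principle A.
*the editors₃* c-commands the anaphor but is outside its binding domain → cannot satisfy Principle A.
*the pilots₄* c-commands the anaphor within its binding domain → licit binder.
*the musicians₅* does not c-command the anaphor → cannot bind it.

{4}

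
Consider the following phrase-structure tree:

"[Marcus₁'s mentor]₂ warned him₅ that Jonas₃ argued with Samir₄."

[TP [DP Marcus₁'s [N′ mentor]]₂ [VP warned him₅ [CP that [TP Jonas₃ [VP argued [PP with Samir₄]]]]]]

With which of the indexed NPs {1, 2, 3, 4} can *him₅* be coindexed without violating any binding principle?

{1}

*him* is a pronoun, so Principle B applies: it must be free in its binding domain.
Binding domain of *him₅*: the matrix TP, whose subject is [Marcus₁'s mentor]₂.
*Marcus₁* and the pronoun do not c-command one another → neither Principle B nor Principle C is at stake; coindexation permitted.
*[Marcus₁'s mentor]₂* c-commands the pronoun within its binding domain → coindexation would violate Principle B.
*Jonas₃*: the pronoun c-commands this R-expression → coindexation would violate Principle C on *Jonas₃*.
*Samir₄*: the pronoun c-commands this R-expression → coindexation would violate Principle C on *Samir₄*.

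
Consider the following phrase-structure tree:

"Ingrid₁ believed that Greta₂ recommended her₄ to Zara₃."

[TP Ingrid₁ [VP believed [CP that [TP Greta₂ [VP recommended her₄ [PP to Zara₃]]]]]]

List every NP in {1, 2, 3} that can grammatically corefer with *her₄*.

*her* is a pronoun, so Principle B applies: it must be free in its binding domain.
Binding domain of *her₄*: the embedded TP, whose subject is Greta₂.
*Ingrid₁* c-commands the pronoun but from outside its binding domain, and is not c-commanded by it → coindexation permitted.
*Greta₂* c-commands the pronoun within its binding domain → coindexation would violate Principle B.
*Zara₃*: the pronoun c-commands this R-expression → coindexation would violate Principle C on *Zara₃*.

{1}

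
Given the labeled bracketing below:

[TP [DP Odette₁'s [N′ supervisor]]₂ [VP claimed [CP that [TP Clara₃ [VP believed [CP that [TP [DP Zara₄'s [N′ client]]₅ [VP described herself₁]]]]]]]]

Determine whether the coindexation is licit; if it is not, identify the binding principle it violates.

Principle A

The two coindexed NPs are *Odette₁* and *herself₁*.
*herself₁* is an anaphor. Principle A requires it to be bound within its binding domain — the embedded TP, whose subject is [Zara₄'s client]₅.
Within that domain it is c-commanded by *[Zara₄'s client]₅*, which does not share its index.
*Odette₁* does not c-command the anaphor at all.
The anaphor is unbound in its domain → Principle A violation.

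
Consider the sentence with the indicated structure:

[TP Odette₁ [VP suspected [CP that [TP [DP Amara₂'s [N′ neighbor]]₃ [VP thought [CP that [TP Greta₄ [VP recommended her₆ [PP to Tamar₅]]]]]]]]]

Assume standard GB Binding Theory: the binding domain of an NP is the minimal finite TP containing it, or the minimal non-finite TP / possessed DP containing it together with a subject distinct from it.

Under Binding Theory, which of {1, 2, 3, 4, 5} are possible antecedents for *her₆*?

{1, 2, 3}

*her* is a pronoun, so Principle B applies: it must be free in its binding domain.
Binding domain of *her₆*: the embedded TP, whose subject is Greta₄.
*Odette₁* c-commands the pronoun but from outside its binding domain, and is not c-commanded by it → coindexation permitted.
*Amara₂* and the pronoun do not c-command one another → neither Principle B nor Principle C is at stake; coindexation permitted.
*[Amara₂'s neighbor]₃* c-commands the pronoun but from outside its binding domain, and is not c-commanded by it → coindexation permitted.
*Greta₄* c-commands the pronoun within its binding domain → coindexation would violate Principle B.
*Tamar₅*: the pronoun c-commands this R-expression → coindexation would violate Principle C on *Tamar₅*.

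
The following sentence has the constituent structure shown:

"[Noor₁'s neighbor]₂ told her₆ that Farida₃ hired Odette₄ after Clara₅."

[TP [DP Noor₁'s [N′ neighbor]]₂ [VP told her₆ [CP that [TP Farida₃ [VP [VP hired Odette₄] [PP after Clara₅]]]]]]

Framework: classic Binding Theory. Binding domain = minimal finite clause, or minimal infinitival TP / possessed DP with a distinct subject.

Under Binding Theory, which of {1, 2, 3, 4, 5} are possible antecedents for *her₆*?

{1}

*her* is a pronoun, so Principle B applies: it must be free in its binding domain.
Binding domain of *her₆*: the matrix TP, whose subject is [Noor₁'s neighbor]₂.
*Noor₁* and the pronoun do not c-command one another → neither Principle B nor Principle C is at stake; coindexation permitted.
*[Noor₁'s neighbor]₂* c-commands the pronoun within its binding domain → coindexation would violate Principle B.
*Farida₃*: the pronoun c-commands this R-expression → coindexation would violate Principle C on *Farida₃*.
*Odette₄*: the pronoun c-commands this R-expression → coindexation would violate Principle C on *Odette₄*.
*Clara₅*: the pronoun c-commands this R-expression → coindexation would violate Principle C on *Clara₅*.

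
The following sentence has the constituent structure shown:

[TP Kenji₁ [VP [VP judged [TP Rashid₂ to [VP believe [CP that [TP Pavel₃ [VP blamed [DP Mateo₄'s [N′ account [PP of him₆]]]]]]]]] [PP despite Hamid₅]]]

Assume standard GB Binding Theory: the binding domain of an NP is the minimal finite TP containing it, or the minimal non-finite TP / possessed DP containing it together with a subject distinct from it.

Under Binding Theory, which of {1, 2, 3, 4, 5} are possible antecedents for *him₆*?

*him* is a pronoun, so Principle B applies: it must be free in its binding domain.
Binding domain of *him₆*: the possessed DP, whose subject is Mateo₄.
*Kenji₁* c-commands the pronoun but from outside its binding domain, and is not c-commanded by it → coindexation permitted.
*Rashid₂* c-commands the pronoun but from outside its binding domain, and is not c-commanded by it → coindexation permitted.
*Pavel₃* c-commands the pronoun but from outside its binding domain, and is not c-commanded by it → coindexation permitted.
*Mateo₄* c-commands the pronoun within its binding domain → coindexation would violate Principle B.
*Hamid₅* and the pronoun do not c-command one another → neither Principle B nor Principle C is at stake; coindexation permitted.

{1, 2, 3, 5}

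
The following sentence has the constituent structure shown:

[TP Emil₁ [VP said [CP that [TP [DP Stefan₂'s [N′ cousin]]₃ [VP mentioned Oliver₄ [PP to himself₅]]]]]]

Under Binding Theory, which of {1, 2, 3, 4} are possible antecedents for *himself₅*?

*himself* is an anaphor, so Principle A applies: it must be bound in its binding domain.
Binding domain of *himself₅*: the embedded TP, whose subject is [Stefan₂'s cousin]₃.
*Emil₁* c-commands the anaphor but is outside its binding domain → cannot satisfy Principle A.
*Stefan₂* does not c-command the anaphor → cannot bind it.
*[Stefan₂'s cousin]₃* c-commands the anaphor within its binding domain → licit binder.
*Oliver₄* c-commands the anaphor within its binding domain → licit binder.

{3, 4}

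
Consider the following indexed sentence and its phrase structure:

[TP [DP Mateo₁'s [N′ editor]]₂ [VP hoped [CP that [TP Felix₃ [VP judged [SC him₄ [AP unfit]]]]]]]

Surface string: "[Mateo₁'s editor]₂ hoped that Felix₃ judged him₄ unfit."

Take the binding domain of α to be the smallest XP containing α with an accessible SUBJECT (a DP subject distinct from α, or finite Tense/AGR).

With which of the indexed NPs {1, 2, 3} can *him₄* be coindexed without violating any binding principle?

{1, 2}

*him* is a pronoun, so Principle B applies: it must be free in its binding domain.
Binding domain of *him₄*: the embedded TP, whose subject is Felix₃.
*Mateo₁* and the pronoun do not c-command one another → neither Principle B nor Principle C is at stake; coindexation permitted.
*[Mateo₁'s editor]₂* c-commands the pronoun but from outside its binding domain, and is not c-commanded by it → coindexation permitted.
*Felix₃* c-commands the pronoun within its binding domain → coindexation would violate Principle B.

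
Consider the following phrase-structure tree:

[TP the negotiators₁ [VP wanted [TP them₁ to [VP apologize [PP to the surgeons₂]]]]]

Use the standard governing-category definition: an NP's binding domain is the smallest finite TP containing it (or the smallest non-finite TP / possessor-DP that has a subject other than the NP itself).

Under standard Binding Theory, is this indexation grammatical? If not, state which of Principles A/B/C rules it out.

Principle B

The two coindexed NPs are *the negotiators₁* and *them₁*.
*them₁* is a pronoun. Its binding domain is the matrix TP, whose subject is the negotiators₁.
*the negotiators₁* c-commands it within that domain and carries the same index.
The pronoun is locally bound → Principle B violation.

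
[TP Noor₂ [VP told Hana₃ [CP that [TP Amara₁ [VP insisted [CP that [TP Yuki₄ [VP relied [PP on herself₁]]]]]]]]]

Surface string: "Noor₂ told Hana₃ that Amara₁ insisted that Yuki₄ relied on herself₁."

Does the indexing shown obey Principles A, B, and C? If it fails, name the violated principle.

Principle A

The two coindexed NPs are *Amara₁* and *herself₁*.
*herself₁* is an anaphor. Principle A requires it to be bound within its binding domain — the embedded TP, whose subject is Yuki₄.
Within that domain it is c-commanded by *Yuki₄*, which does not share its index.
*Amara₁* does c-command the anaphor, but from outside its binding domain.
The anaphor is unbound in its domain → Principle A violation.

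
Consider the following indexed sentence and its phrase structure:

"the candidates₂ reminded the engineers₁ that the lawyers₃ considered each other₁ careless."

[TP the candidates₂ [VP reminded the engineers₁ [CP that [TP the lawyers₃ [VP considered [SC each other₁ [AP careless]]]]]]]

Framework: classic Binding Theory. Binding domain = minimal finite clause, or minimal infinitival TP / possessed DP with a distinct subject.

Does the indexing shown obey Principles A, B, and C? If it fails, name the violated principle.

The two coindexed NPs are *the engineers₁* and *each other₁*.
*each other₁* is an anaphor. Principle A requires it to be bound within its binding domain — the embedded TP, whose subject is the lawyers₃.
Within that domain it is c-commanded by *the lawyers₃*, which does not share its index.
*the engineers₁* does c-command the anaphor, but from outside its binding domain.
The anaphor is unbound in its domain → Principle A violation.

Principle A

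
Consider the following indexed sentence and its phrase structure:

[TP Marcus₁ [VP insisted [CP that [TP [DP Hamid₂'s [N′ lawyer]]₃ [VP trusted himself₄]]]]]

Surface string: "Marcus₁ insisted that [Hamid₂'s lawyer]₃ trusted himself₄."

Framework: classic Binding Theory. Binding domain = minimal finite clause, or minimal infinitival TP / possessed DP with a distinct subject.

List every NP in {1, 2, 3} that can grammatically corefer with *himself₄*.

{3}

*himself* is an anaphor, so Principle A applies: it must be bound in its binding domain.
Binding domain of *himself₄*: the embedded TP, whose subject is [Hamid₂'s lawyer]₃.
*Marcus₁* c-commands the anaphor but is outside its binding domain → cannot satisfy Principle A.
*Hamid₂* does not c-command the anaphor → cannot bind it.
*[Hamid₂'s lawyer]₃* c-commands the anaphor within its binding domain → licit binder.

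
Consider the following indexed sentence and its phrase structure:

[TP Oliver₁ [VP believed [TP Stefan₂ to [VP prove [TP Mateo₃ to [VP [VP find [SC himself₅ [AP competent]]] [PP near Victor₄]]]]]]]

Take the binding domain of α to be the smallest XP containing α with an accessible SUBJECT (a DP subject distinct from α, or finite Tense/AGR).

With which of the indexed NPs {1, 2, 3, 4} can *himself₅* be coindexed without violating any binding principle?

{3}

*himself* is an anaphor, so Principle A applies: it must be bound in its binding domain.
Binding domain of *himself₅*: the embedded TP, whose subject is Mateo₃.
*Oliver₁* c-commands the anaphor but is outside its binding domain → cannot satisfy Principle A.
*Stefan₂* c-commands the anaphor but is outside its binding domain → cannot satisfy Principle A.
*Mateo₃* c-commands the anaphor within its binding domain → licit binder.
*Victor₄* does not c-command the anaphor → cannot bind it.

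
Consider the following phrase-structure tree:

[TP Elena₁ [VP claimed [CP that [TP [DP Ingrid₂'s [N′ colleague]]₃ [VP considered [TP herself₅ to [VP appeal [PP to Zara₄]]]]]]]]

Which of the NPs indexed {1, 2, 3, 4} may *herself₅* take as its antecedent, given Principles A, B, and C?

{3}

*herself* is an anaphor, so Principle A applies: it must be bound in its binding domain.
Binding domain of *herself₅*: the embedded TP, whose subject is [Ingrid₂'s colleague]₃.
*Elena₁* c-commands the anaphor but is outside its binding domain → cannot satisfy Principle A.
*Ingrid₂* does not c-command the anaphor → cannot bind it.
*[Ingrid₂'s colleague]₃* c-commands the anaphor within its binding domain → licit binder.
*Zara₄* does not c-command the anaphor → cannot bind it.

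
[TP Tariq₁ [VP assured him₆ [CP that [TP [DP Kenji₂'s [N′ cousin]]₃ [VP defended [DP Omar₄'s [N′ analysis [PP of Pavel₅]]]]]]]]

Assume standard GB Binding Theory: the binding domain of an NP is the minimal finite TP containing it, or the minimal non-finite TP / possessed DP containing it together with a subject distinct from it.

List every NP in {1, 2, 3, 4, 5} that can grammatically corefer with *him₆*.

none

*him* is a pronoun, so Principle B applies: it must be free in its binding domain.
Binding domain of *him₆*: the matrix TP, whose subject is Tariq₁.
*Tariq₁* c-commands the pronoun within its binding domain → coindexation would violate Principle B.
*Kenji₂*: the pronoun c-commands this R-expression → coindexation would violate Principle C on *Kenji₂*.
*[Kenji₂'s cousin]₃*: the pronoun c-commands this R-expression → coindexation would violate Principle C on *[Kenji₂'s cousin]₃*.
*Omar₄*: the pronoun c-commands this R-expression → coindexation would violate Principle C on *Omar₄*.
*Pavel₅*: the pronoun c-commands this R-expression → coindexation would violate Principle C on *Pavel₅*.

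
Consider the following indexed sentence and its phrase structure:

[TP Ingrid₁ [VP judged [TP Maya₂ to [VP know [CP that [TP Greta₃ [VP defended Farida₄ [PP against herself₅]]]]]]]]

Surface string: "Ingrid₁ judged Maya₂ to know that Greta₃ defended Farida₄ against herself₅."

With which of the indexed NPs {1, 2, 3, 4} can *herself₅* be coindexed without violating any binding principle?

*herself* is an anaphor, so Principle A applies: it must be bound in its binding domain.
Binding domain of *herself₅*: the embedded TP, whose subject is Greta₃.
*Ingrid₁* c-commands the anaphor but is outside its binding domain → cannot satisfy Principle A.
*Maya₂* c-commands the anaphor but is outside its binding domain → cannot satisfy Principle A.
*Greta₃* c-commands the anaphor within its binding domain → licit binder.
*Farida₄* c-commands the anaphor within its binding domain → licit binder.

{3, 4}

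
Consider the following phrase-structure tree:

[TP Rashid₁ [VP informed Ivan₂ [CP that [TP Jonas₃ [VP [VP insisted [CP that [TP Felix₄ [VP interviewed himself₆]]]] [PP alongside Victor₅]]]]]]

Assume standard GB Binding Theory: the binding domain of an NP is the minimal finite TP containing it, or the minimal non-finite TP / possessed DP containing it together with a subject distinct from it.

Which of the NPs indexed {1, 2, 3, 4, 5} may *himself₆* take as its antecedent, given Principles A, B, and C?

{4}

*himself* is an anaphor, so Principle A applies: it must be bound in its binding domain.
Binding domain of *himself₆*: the embedded TP, whose subject is Felix₄.
*Rashid₁* c-commands the anaphor but is outside its binding domain → cannot satisfy Principle A.
*Ivan₂* c-commands the anaphor but is outside its binding domain → cannot satisfy Principle A.
*Jonas₃* c-commands the anaphor but is outside its binding domain → cannot satisfy Principle A.
*Felix₄* c-commands the anaphor within its binding domain → licit binder.
*Victor₅* does not c-command the anaphor → cannot bind it.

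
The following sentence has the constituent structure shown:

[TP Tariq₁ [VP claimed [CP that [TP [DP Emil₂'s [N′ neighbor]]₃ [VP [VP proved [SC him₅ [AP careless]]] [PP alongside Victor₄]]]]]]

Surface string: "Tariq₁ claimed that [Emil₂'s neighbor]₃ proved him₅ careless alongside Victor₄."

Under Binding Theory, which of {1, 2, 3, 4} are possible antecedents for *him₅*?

{1, 2, 4}

*him* is a pronoun, so Principle B applies: it must be free in its binding domain.
Binding domain of *him₅*: the embedded TP, whose subject is [Emil₂'s neighbor]₃.
*Tariq₁* c-commands the pronoun but from outside its binding domain, and is not c-commanded by it → coindexation permitted.
*Emil₂* and the pronoun do not c-command one another → neither Principle B nor Principle C is at stake; coindexation permitted.
*[Emil₂'s neighbor]₃* c-commands the pronoun within its binding domain → coindexation would violate Principle B.
*Victor₄* and the pronoun do not c-command one another → neither Principle B nor Principle C is at stake; coindexation permitted.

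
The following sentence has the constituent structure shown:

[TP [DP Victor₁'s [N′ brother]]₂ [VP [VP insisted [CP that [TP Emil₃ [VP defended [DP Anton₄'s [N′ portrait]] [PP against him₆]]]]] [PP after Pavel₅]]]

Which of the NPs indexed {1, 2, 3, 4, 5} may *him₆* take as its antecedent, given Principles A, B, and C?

{1, 2, 4, 5}

*him* is a pronoun, so Principle B applies: it must be free in its binding domain.
Binding domain of *him₆*: the embedded TP, whose subject is Emil₃.
*Victor₁* and the pronoun do not c-command one another → neither Principle B nor Principle C is at stake; coindexation permitted.
*[Victor₁'s brother]₂* c-commands the pronoun but from outside its binding domain, and is not c-commanded by it → coindexation permitted.
*Emil₃* c-commands the pronoun within its binding domain → coindexation would violate Principle B.
*Anton₄* and the pronoun do not c-command one another → neither Principle B nor Principle C is at stake; coindexation permitted.
*Pavel₅* and the pronoun do not c-command one another → neither Principle B nor Principle C is at stake; coindexation permitted.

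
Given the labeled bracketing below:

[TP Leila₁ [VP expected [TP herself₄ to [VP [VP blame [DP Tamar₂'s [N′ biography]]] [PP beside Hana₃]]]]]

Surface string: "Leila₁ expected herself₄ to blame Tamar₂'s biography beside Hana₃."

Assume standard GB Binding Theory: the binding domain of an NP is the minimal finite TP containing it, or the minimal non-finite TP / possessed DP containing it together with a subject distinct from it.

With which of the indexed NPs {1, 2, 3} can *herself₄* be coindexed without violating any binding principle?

{1}

*herself* is an anaphor, so Principle A applies: it must be bound in its binding domain.
Binding domain of *herself₄*: the matrix TP, whose subject is Leila₁.
*Leila₁* c-commands the anaphor within its binding domain → licit binder.
*Tamar₂* does not c-command the anaphor → cannot bind it.
*Hana₃* does not c-command the anaphor → cannot bind it.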